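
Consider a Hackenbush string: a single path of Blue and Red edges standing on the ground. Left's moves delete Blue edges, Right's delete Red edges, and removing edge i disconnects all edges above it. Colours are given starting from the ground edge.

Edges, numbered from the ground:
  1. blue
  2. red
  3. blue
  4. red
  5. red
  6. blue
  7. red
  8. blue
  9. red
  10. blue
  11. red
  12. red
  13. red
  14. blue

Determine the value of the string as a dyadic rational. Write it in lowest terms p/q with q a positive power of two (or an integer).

4771/8192

Recurse on prefixes of the 14-edge string blue red blue red red blue red blue red blue red red red blue:
v(b) = { 0 | (no moves) } so 1
v(br) = { 0 | 1 } so 1/2
v(brb) = { 0; 1/2 | 1 } so 3/4
v(brbr) = { 0; 1/2 | 3/4; 1 } so 5/8
v(brbrr) = { 0; 1/2 | 5/8; 3/4; 1 } so 9/16
v(brbrrb) = { 0; 1/2; 9/16 | 5/8; 3/4; 1 } so 19/32
v(brbrrbr) = { 0; 1/2; 9/16 | 19/32; 5/8; 3/4; 1 } so 37/64
v(brbrrbrb) = { 0; 1/2; 9/16; 37/64 | 19/32; 5/8; 3/4; 1 } so 75/128
v(brbrrbrbr) = { 0; 1/2; 9/16; 37/64 | 75/128; 19/32; 5/8; 3/4; 1 } so 149/256
v(brbrrbrbrb) = { 0; 1/2; 9/16; 37/64; 149/256 | 75/128; 19/32; 5/8; 3/4; 1 } so 299/512
v(brbrrbrbrbr) = { 0; 1/2; 9/16; 37/64; 149/256 | 299/512; 75/128; 19/32; 5/8; 3/4; 1 } so 597/1024
v(brbrrbrbrbrr) = { 0; 1/2; 9/16; 37/64; 149/256 | 597/1024; 299/512; 75/128; 19/32; 5/8; 3/4; 1 } so 1193/2048
v(brbrrbrbrbrrr) = { 0; 1/2; 9/16; 37/64; 149/256 | 1193/2048; 597/1024; 299/512; 75/128; 19/32; 5/8; 3/4; 1 } so 2385/4096
v(brbrrbrbrbrrrb) = { 0; 1/2; 9/16; 37/64; 149/256; 2385/4096 | 1193/2048; 597/1024; 299/512; 75/128; 19/32; 5/8; 3/4; 1 } so 4771/8192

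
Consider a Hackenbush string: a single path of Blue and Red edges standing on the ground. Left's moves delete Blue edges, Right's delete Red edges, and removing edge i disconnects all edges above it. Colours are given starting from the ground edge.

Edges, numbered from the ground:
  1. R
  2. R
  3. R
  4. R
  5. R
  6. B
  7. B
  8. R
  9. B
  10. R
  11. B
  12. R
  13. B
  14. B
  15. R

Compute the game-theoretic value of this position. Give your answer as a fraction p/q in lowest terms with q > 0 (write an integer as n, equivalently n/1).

-4435/1024

v_1 [R]  L=[∅]  R=[0]  so -1
v_2 [RR]  L=[∅]  R=[-1 0]  so -2
v_3 [RRR]  L=[∅]  R=[-2 -1 0]  so -3
v_4 [RRRR]  L=[∅]  R=[-3 -2 -1 0]  so -4
v_5 [RRRRR]  L=[∅]  R=[-4 -3 -2 -1 0]  so -5
v_6 [RRRRRB]  L=[-5]  R=[-4 -3 -2 -1 0]  so -9/2
v_7 [RRRRRBB]  L=[-5 -9/2]  R=[-4 -3 -2 -1 0]  so -17/4
v_8 [RRRRRBBR]  L=[-5 -9/2]  R=[-17/4 -4 -3 -2 -1 0]  so -35/8
v_9 [RRRRRBBRB]  L=[-5 -9/2 -35/8]  R=[-17/4 -4 -3 -2 -1 0]  so -69/16
v_10 [RRRRRBBRBR]  L=[-5 -9/2 -35/8]  R=[-69/16 -17/4 -4 -3 -2 -1 0]  so -139/32
v_11 [RRRRRBBRBRB]  L=[-5 -9/2 -35/8 -139/32]  R=[-69/16 -17/4 -4 -3 -2 -1 0]  so -277/64
v_12 [RRRRRBBRBRBR]  L=[-5 -9/2 -35/8 -139/32]  R=[-277/64 -69/16 -17/4 -4 -3 -2 -1 0]  so -555/128
v_13 [RRRRRBBRBRBRB]  L=[-5 -9/2 -35/8 -139/32 -555/128]  R=[-277/64 -69/16 -17/4 -4 -3 -2 -1 0]  so -1109/256
v_14 [RRRRRBBRBRBRBB]  L=[-5 -9/2 -35/8 -139/32 -555/128 -1109/256]  R=[-277/64 -69/16 -17/4 -4 -3 -2 -1 0]  so -2217/512
v_15 [RRRRRBBRBRBRBBR]  L=[-5 -9/2 -35/8 -139/32 -555/128 -1109/256]  R=[-2217/512 -277/64 -69/16 -17/4 -4 -3 -2 -1 0]  so -4435/1024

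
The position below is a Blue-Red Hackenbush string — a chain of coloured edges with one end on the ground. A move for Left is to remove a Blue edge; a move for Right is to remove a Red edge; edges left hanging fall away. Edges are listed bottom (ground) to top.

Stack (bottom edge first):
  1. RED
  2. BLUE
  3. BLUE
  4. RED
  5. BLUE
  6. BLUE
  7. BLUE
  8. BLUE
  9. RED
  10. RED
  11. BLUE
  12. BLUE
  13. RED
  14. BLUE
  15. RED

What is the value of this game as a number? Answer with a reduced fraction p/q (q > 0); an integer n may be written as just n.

Prefix values for RED BLUE BLUE RED BLUE BLUE BLUE BLUE RED RED BLUE BLUE RED BLUE RED via {L|R} + simplicity:
value_1 [R]  L=[·]  R=[0]  gives -1
value_2 [RB]  L=[-1]  R=[0]  gives -1/2
value_3 [RBB]  L=[-1; -1/2]  R=[0]  gives -1/4
value_4 [RBBR]  L=[-1; -1/2]  R=[-1/4; 0]  gives -3/8
value_5 [RBBRB]  L=[-1; -1/2; -3/8]  R=[-1/4; 0]  gives -5/16
value_6 [RBBRBB]  L=[-1; -1/2; -3/8; -5/16]  R=[-1/4; 0]  gives -9/32
value_7 [RBBRBBB]  L=[-1; -1/2; -3/8; -5/16; -9/32]  R=[-1/4; 0]  gives -17/64
value_8 [RBBRBBBB]  L=[-1; -1/2; -3/8; -5/16; -9/32; -17/64]  R=[-1/4; 0]  gives -33/128
value_9 [RBBRBBBBR]  L=[-1; -1/2; -3/8; -5/16; -9/32; -17/64]  R=[-33/128; -1/4; 0]  gives -67/256
value_10 [RBBRBBBBRR]  L=[-1; -1/2; -3/8; -5/16; -9/32; -17/64]  R=[-67/256; -33/128; -1/4; 0]  gives -135/512
value_11 [RBBRBBBBRRB]  L=[-1; -1/2; -3/8; -5/16; -9/32; -17/64; -135/512]  R=[-67/256; -33/128; -1/4; 0]  gives -269/1024
value_12 [RBBRBBBBRRBB]  L=[-1; -1/2; -3/8; -5/16; -9/32; -17/64; -135/512; -269/1024]  R=[-67/256; -33/128; -1/4; 0]  gives -537/2048
value_13 [RBBRBBBBRRBBR]  L=[-1; -1/2; -3/8; -5/16; -9/32; -17/64; -135/512; -269/1024]  R=[-537/2048; -67/256; -33/128; -1/4; 0]  gives -1075/4096
value_14 [RBBRBBBBRRBBRB]  L=[-1; -1/2; -3/8; -5/16; -9/32; -17/64; -135/512; -269/1024; -1075/4096]  R=[-537/2048; -67/256; -33/128; -1/4; 0]  gives -2149/8192
value_15 [RBBRBBBBRRBBRBR]  L=[-1; -1/2; -3/8; -5/16; -9/32; -17/64; -135/512; -269/1024; -1075/4096]  R=[-2149/8192; -537/2048; -67/256; -33/128; -1/4; 0]  gives -4299/16384

-4299/16384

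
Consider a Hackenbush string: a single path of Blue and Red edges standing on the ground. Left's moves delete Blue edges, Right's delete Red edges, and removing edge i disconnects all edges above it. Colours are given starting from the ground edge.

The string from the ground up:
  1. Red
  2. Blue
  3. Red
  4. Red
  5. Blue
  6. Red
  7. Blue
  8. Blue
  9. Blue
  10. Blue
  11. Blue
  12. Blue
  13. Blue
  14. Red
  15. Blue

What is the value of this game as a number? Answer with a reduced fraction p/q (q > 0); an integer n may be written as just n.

R: Left { — }, Right { 0 } → simplest -1
RB: Left { -1 }, Right { 0 } → simplest -1/2
RBR: Left { -1 }, Right { -1/2,0 } → simplest -3/4
RBRR: Left { -1 }, Right { -3/4,-1/2,0 } → simplest -7/8
RBRRB: Left { -1,-7/8 }, Right { -3/4,-1/2,0 } → simplest -13/16
RBRRBR: Left { -1,-7/8 }, Right { -13/16,-3/4,-1/2,0 } → simplest -27/32
RBRRBRB: Left { -1,-7/8,-27/32 }, Right { -13/16,-3/4,-1/2,0 } → simplest -53/64
RBRRBRBB: Left { -1,-7/8,-27/32,-53/64 }, Right { -13/16,-3/4,-1/2,0 } → simplest -105/128
RBRRBRBBB: Left { -1,-7/8,-27/32,-53/64,-105/128 }, Right { -13/16,-3/4,-1/2,0 } → simplest -209/256
RBRRBRBBBB: Left { -1,-7/8,-27/32,-53/64,-105/128,-209/256 }, Right { -13/16,-3/4,-1/2,0 } → simplest -417/512
RBRRBRBBBBB: Left { -1,-7/8,-27/32,-53/64,-105/128,-209/256,-417/512 }, Right { -13/16,-3/4,-1/2,0 } → simplest -833/1024
RBRRBRBBBBBB: Left { -1,-7/8,-27/32,-53/64,-105/128,-209/256,-417/512,-833/1024 }, Right { -13/16,-3/4,-1/2,0 } → simplest -1665/2048
RBRRBRBBBBBBB: Left { -1,-7/8,-27/32,-53/64,-105/128,-209/256,-417/512,-833/1024,-1665/2048 }, Right { -13/16,-3/4,-1/2,0 } → simplest -3329/4096
RBRRBRBBBBBBBR: Left { -1,-7/8,-27/32,-53/64,-105/128,-209/256,-417/512,-833/1024,-1665/2048 }, Right { -3329/4096,-13/16,-3/4,-1/2,0 } → simplest -6659/8192
RBRRBRBBBBBBBRB: Left { -1,-7/8,-27/32,-53/64,-105/128,-209/256,-417/512,-833/1024,-1665/2048,-6659/8192 }, Right { -3329/4096,-13/16,-3/4,-1/2,0 } → simplest -13317/16384

-13317/16384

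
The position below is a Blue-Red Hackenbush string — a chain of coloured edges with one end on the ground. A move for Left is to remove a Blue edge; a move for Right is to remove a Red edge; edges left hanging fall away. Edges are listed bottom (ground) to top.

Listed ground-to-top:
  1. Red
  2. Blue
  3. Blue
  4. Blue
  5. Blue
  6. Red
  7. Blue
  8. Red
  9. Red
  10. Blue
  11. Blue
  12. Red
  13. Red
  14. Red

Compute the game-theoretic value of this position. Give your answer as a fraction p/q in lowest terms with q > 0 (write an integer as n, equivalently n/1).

Prefix values for Red Blue Blue Blue Blue Red Blue Red Red Blue Blue Red Red Red via {L|R} + simplicity:
1 of 14 · R · max L −∞ · min R 0 ⇒ -1
2 of 14 · RB · max L -1 · min R 0 ⇒ -1/2
3 of 14 · RBB · max L -1/2 · min R 0 ⇒ -1/4
4 of 14 · RBBB · max L -1/4 · min R 0 ⇒ -1/8
5 of 14 · RBBBB · max L -1/8 · min R 0 ⇒ -1/16
6 of 14 · RBBBBR · max L -1/8 · min R -1/16 ⇒ -3/32
7 of 14 · RBBBBRB · max L -3/32 · min R -1/16 ⇒ -5/64
8 of 14 · RBBBBRBR · max L -3/32 · min R -5/64 ⇒ -11/128
9 of 14 · RBBBBRBRR · max L -3/32 · min R -11/128 ⇒ -23/256
10 of 14 · RBBBBRBRRB · max L -23/256 · min R -11/128 ⇒ -45/512
11 of 14 · RBBBBRBRRBB · max L -45/512 · min R -11/128 ⇒ -89/1024
12 of 14 · RBBBBRBRRBBR · max L -45/512 · min R -89/1024 ⇒ -179/2048
13 of 14 · RBBBBRBRRBBRR · max L -45/512 · min R -179/2048 ⇒ -359/4096
14 of 14 · RBBBBRBRRBBRRR · max L -45/512 · min R -359/4096 ⇒ -719/8192

-719/8192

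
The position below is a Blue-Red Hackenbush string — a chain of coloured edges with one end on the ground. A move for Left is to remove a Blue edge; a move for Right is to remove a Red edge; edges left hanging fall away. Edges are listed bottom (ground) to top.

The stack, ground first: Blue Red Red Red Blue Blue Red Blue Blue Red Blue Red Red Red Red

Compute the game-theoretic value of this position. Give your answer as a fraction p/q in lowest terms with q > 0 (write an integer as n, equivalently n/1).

edge 1 of 15 (Blue): { 0 | — } gives 1
edge 2 of 15 (Red): { 0 | 1 } gives 1/2
edge 3 of 15 (Red): { 0 | 1/2, 1 } gives 1/4
edge 4 of 15 (Red): { 0 | 1/4, 1/2, 1 } gives 1/8
edge 5 of 15 (Blue): { 0, 1/8 | 1/4, 1/2, 1 } gives 3/16
edge 6 of 15 (Blue): { 0, 1/8, 3/16 | 1/4, 1/2, 1 } gives 7/32
edge 7 of 15 (Red): { 0, 1/8, 3/16 | 7/32, 1/4, 1/2, 1 } gives 13/64
edge 8 of 15 (Blue): { 0, 1/8, 3/16, 13/64 | 7/32, 1/4, 1/2, 1 } gives 27/128
edge 9 of 15 (Blue): { 0, 1/8, 3/16, 13/64, 27/128 | 7/32, 1/4, 1/2, 1 } gives 55/256
edge 10 of 15 (Red): { 0, 1/8, 3/16, 13/64, 27/128 | 55/256, 7/32, 1/4, 1/2, 1 } gives 109/512
edge 11 of 15 (Blue): { 0, 1/8, 3/16, 13/64, 27/128, 109/512 | 55/256, 7/32, 1/4, 1/2, 1 } gives 219/1024
edge 12 of 15 (Red): { 0, 1/8, 3/16, 13/64, 27/128, 109/512 | 219/1024, 55/256, 7/32, 1/4, 1/2, 1 } gives 437/2048
edge 13 of 15 (Red): { 0, 1/8, 3/16, 13/64, 27/128, 109/512 | 437/2048, 219/1024, 55/256, 7/32, 1/4, 1/2, 1 } gives 873/4096
edge 14 of 15 (Red): { 0, 1/8, 3/16, 13/64, 27/128, 109/512 | 873/4096, 437/2048, 219/1024, 55/256, 7/32, 1/4, 1/2, 1 } gives 1745/8192
edge 15 of 15 (Red): { 0, 1/8, 3/16, 13/64, 27/128, 109/512 | 1745/8192, 873/4096, 437/2048, 219/1024, 55/256, 7/32, 1/4, 1/2, 1 } gives 3489/16384

3489/16384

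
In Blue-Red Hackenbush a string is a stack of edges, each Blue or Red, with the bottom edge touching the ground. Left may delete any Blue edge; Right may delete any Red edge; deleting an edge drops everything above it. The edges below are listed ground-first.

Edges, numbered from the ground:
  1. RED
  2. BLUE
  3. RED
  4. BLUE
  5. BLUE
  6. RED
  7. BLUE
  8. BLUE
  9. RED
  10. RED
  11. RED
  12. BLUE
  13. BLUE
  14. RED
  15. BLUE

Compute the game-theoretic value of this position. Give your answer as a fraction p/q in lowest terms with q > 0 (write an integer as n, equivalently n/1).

-9445/16384

Build val(s[:k]) for k = 1..15, string s = RED BLUE RED BLUE BLUE RED BLUE BLUE RED RED RED BLUE BLUE RED BLUE.
val(R) = {  | 0 } → -1
val(RB) = { -1 | 0 } → -1/2
val(RBR) = { -1 | -1/2, 0 } → -3/4
val(RBRB) = { -1, -3/4 | -1/2, 0 } → -5/8
val(RBRBB) = { -1, -3/4, -5/8 | -1/2, 0 } → -9/16
val(RBRBBR) = { -1, -3/4, -5/8 | -9/16, -1/2, 0 } → -19/32
val(RBRBBRB) = { -1, -3/4, -5/8, -19/32 | -9/16, -1/2, 0 } → -37/64
val(RBRBBRBB) = { -1, -3/4, -5/8, -19/32, -37/64 | -9/16, -1/2, 0 } → -73/128
val(RBRBBRBBR) = { -1, -3/4, -5/8, -19/32, -37/64 | -73/128, -9/16, -1/2, 0 } → -147/256
val(RBRBBRBBRR) = { -1, -3/4, -5/8, -19/32, -37/64 | -147/256, -73/128, -9/16, -1/2, 0 } → -295/512
val(RBRBBRBBRRR) = { -1, -3/4, -5/8, -19/32, -37/64 | -295/512, -147/256, -73/128, -9/16, -1/2, 0 } → -591/1024
val(RBRBBRBBRRRB) = { -1, -3/4, -5/8, -19/32, -37/64, -591/1024 | -295/512, -147/256, -73/128, -9/16, -1/2, 0 } → -1181/2048
val(RBRBBRBBRRRBB) = { -1, -3/4, -5/8, -19/32, -37/64, -591/1024, -1181/2048 | -295/512, -147/256, -73/128, -9/16, -1/2, 0 } → -2361/4096
val(RBRBBRBBRRRBBR) = { -1, -3/4, -5/8, -19/32, -37/64, -591/1024, -1181/2048 | -2361/4096, -295/512, -147/256, -73/128, -9/16, -1/2, 0 } → -4723/8192
val(RBRBBRBBRRRBBRB) = { -1, -3/4, -5/8, -19/32, -37/64, -591/1024, -1181/2048, -4723/8192 | -2361/4096, -295/512, -147/256, -73/128, -9/16, -1/2, 0 } → -9445/16384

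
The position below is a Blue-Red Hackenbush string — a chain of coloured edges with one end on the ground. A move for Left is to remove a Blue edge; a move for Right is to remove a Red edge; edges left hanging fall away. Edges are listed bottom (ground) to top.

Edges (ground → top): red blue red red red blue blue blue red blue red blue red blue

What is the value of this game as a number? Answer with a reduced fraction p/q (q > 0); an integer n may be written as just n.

step 1: add red to get r; options L={ (no moves) } R={ 0 } — -1
step 2: add blue to get rb; options L={ -1 } R={ 0 } — -1/2
step 3: add red to get rbr; options L={ -1 } R={ -1/2, 0 } — -3/4
step 4: add red to get rbrr; options L={ -1 } R={ -3/4, -1/2, 0 } — -7/8
step 5: add red to get rbrrr; options L={ -1 } R={ -7/8, -3/4, -1/2, 0 } — -15/16
step 6: add blue to get rbrrrb; options L={ -1, -15/16 } R={ -7/8, -3/4, -1/2, 0 } — -29/32
step 7: add blue to get rbrrrbb; options L={ -1, -15/16, -29/32 } R={ -7/8, -3/4, -1/2, 0 } — -57/64
step 8: add blue to get rbrrrbbb; options L={ -1, -15/16, -29/32, -57/64 } R={ -7/8, -3/4, -1/2, 0 } — -113/128
step 9: add red to get rbrrrbbbr; options L={ -1, -15/16, -29/32, -57/64 } R={ -113/128, -7/8, -3/4, -1/2, 0 } — -227/256
step 10: add blue to get rbrrrbbbrb; options L={ -1, -15/16, -29/32, -57/64, -227/256 } R={ -113/128, -7/8, -3/4, -1/2, 0 } — -453/512
step 11: add red to get rbrrrbbbrbr; options L={ -1, -15/16, -29/32, -57/64, -227/256 } R={ -453/512, -113/128, -7/8, -3/4, -1/2, 0 } — -907/1024
step 12: add blue to get rbrrrbbbrbrb; options L={ -1, -15/16, -29/32, -57/64, -227/256, -907/1024 } R={ -453/512, -113/128, -7/8, -3/4, -1/2, 0 } — -1813/2048
step 13: add red to get rbrrrbbbrbrbr; options L={ -1, -15/16, -29/32, -57/64, -227/256, -907/1024 } R={ -1813/2048, -453/512, -113/128, -7/8, -3/4, -1/2, 0 } — -3627/4096
step 14: add blue to get rbrrrbbbrbrbrb; options L={ -1, -15/16, -29/32, -57/64, -227/256, -907/1024, -3627/4096 } R={ -1813/2048, -453/512, -113/128, -7/8, -3/4, -1/2, 0 } — -7253/8192

-7253/8192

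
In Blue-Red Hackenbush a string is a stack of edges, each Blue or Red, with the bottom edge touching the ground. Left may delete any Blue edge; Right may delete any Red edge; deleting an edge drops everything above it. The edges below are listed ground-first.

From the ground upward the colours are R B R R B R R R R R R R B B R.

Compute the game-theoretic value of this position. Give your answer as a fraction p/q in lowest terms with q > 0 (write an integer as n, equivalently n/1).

-14323/16384

Recurse on prefixes of the 15-edge string R B R R B R R R R R R R B B R:
R: Left { (no moves) }, Right { 0 } -> simplest -1
RB: Left { -1 }, Right { 0 } -> simplest -1/2
RBR: Left { -1 }, Right { -1/2, 0 } -> simplest -3/4
RBRR: Left { -1 }, Right { -3/4, -1/2, 0 } -> simplest -7/8
RBRRB: Left { -1, -7/8 }, Right { -3/4, -1/2, 0 } -> simplest -13/16
RBRRBR: Left { -1, -7/8 }, Right { -13/16, -3/4, -1/2, 0 } -> simplest -27/32
RBRRBRR: Left { -1, -7/8 }, Right { -27/32, -13/16, -3/4, -1/2, 0 } -> simplest -55/64
RBRRBRRR: Left { -1, -7/8 }, Right { -55/64, -27/32, -13/16, -3/4, -1/2, 0 } -> simplest -111/128
RBRRBRRRR: Left { -1, -7/8 }, Right { -111/128, -55/64, -27/32, -13/16, -3/4, -1/2, 0 } -> simplest -223/256
RBRRBRRRRR: Left { -1, -7/8 }, Right { -223/256, -111/128, -55/64, -27/32, -13/16, -3/4, -1/2, 0 } -> simplest -447/512
RBRRBRRRRRR: Left { -1, -7/8 }, Right { -447/512, -223/256, -111/128, -55/64, -27/32, -13/16, -3/4, -1/2, 0 } -> simplest -895/1024
RBRRBRRRRRRR: Left { -1, -7/8 }, Right { -895/1024, -447/512, -223/256, -111/128, -55/64, -27/32, -13/16, -3/4, -1/2, 0 } -> simplest -1791/2048
RBRRBRRRRRRRB: Left { -1, -7/8, -1791/2048 }, Right { -895/1024, -447/512, -223/256, -111/128, -55/64, -27/32, -13/16, -3/4, -1/2, 0 } -> simplest -3581/4096
RBRRBRRRRRRRBB: Left { -1, -7/8, -1791/2048, -3581/4096 }, Right { -895/1024, -447/512, -223/256, -111/128, -55/64, -27/32, -13/16, -3/4, -1/2, 0 } -> simplest -7161/8192
RBRRBRRRRRRRBBR: Left { -1, -7/8, -1791/2048, -3581/4096 }, Right { -7161/8192, -895/1024, -447/512, -223/256, -111/128, -55/64, -27/32, -13/16, -3/4, -1/2, 0 } -> simplest -14323/16384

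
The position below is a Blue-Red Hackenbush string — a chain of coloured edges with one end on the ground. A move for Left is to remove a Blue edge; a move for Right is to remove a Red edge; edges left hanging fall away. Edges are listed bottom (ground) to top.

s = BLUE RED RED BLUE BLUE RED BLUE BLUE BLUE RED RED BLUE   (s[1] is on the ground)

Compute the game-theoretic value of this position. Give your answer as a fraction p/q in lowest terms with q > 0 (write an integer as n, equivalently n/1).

883/2048

Recurse on prefixes of the 12-edge string BLUE RED RED BLUE BLUE RED BLUE BLUE BLUE RED RED BLUE:
edge 1 of 12 (BLUE): { 0 |  } = 1
edge 2 of 12 (RED): { 0 | 1 } = 1/2
edge 3 of 12 (RED): { 0 | 1/2; 1 } = 1/4
edge 4 of 12 (BLUE): { 0; 1/4 | 1/2; 1 } = 3/8
edge 5 of 12 (BLUE): { 0; 1/4; 3/8 | 1/2; 1 } = 7/16
edge 6 of 12 (RED): { 0; 1/4; 3/8 | 7/16; 1/2; 1 } = 13/32
edge 7 of 12 (BLUE): { 0; 1/4; 3/8; 13/32 | 7/16; 1/2; 1 } = 27/64
edge 8 of 12 (BLUE): { 0; 1/4; 3/8; 13/32; 27/64 | 7/16; 1/2; 1 } = 55/128
edge 9 of 12 (BLUE): { 0; 1/4; 3/8; 13/32; 27/64; 55/128 | 7/16; 1/2; 1 } = 111/256
edge 10 of 12 (RED): { 0; 1/4; 3/8; 13/32; 27/64; 55/128 | 111/256; 7/16; 1/2; 1 } = 221/512
edge 11 of 12 (RED): { 0; 1/4; 3/8; 13/32; 27/64; 55/128 | 221/512; 111/256; 7/16; 1/2; 1 } = 441/1024
edge 12 of 12 (BLUE): { 0; 1/4; 3/8; 13/32; 27/64; 55/128; 441/1024 | 221/512; 111/256; 7/16; 1/2; 1 } = 883/2048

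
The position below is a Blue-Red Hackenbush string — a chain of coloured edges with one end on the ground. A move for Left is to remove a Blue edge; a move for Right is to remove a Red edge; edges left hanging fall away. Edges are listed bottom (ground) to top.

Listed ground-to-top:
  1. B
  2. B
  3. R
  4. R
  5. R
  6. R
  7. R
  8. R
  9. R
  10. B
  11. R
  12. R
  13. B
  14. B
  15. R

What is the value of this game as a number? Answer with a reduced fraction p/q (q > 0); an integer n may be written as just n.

B: Left { 0 }, Right { none } — simplest 1
BB: Left { 0; 1 }, Right { none } — simplest 2
BBR: Left { 0; 1 }, Right { 2 } — simplest 3/2
BBRR: Left { 0; 1 }, Right { 3/2; 2 } — simplest 5/4
BBRRR: Left { 0; 1 }, Right { 5/4; 3/2; 2 } — simplest 9/8
BBRRRR: Left { 0; 1 }, Right { 9/8; 5/4; 3/2; 2 } — simplest 17/16
BBRRRRR: Left { 0; 1 }, Right { 17/16; 9/8; 5/4; 3/2; 2 } — simplest 33/32
BBRRRRRR: Left { 0; 1 }, Right { 33/32; 17/16; 9/8; 5/4; 3/2; 2 } — simplest 65/64
BBRRRRRRR: Left { 0; 1 }, Right { 65/64; 33/32; 17/16; 9/8; 5/4; 3/2; 2 } — simplest 129/128
BBRRRRRRRB: Left { 0; 1; 129/128 }, Right { 65/64; 33/32; 17/16; 9/8; 5/4; 3/2; 2 } — simplest 259/256
BBRRRRRRRBR: Left { 0; 1; 129/128 }, Right { 259/256; 65/64; 33/32; 17/16; 9/8; 5/4; 3/2; 2 } — simplest 517/512
BBRRRRRRRBRR: Left { 0; 1; 129/128 }, Right { 517/512; 259/256; 65/64; 33/32; 17/16; 9/8; 5/4; 3/2; 2 } — simplest 1033/1024
BBRRRRRRRBRRB: Left { 0; 1; 129/128; 1033/1024 }, Right { 517/512; 259/256; 65/64; 33/32; 17/16; 9/8; 5/4; 3/2; 2 } — simplest 2067/2048
BBRRRRRRRBRRBB: Left { 0; 1; 129/128; 1033/1024; 2067/2048 }, Right { 517/512; 259/256; 65/64; 33/32; 17/16; 9/8; 5/4; 3/2; 2 } — simplest 4135/4096
BBRRRRRRRBRRBBR: Left { 0; 1; 129/128; 1033/1024; 2067/2048 }, Right { 4135/4096; 517/512; 259/256; 65/64; 33/32; 17/16; 9/8; 5/4; 3/2; 2 } — simplest 8269/8192

8269/8192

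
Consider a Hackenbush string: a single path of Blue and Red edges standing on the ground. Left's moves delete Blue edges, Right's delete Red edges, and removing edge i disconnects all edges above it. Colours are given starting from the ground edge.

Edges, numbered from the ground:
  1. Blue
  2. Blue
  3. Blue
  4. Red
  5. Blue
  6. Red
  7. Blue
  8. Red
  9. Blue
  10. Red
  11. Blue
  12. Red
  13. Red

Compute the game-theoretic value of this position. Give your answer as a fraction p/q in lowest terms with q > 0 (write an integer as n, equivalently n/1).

g(B) = { 0 |  } so 1
g(BB) = { 0 1 |  } so 2
g(BBB) = { 0 1 2 |  } so 3
g(BBBR) = { 0 1 2 | 3 } so 5/2
g(BBBRB) = { 0 1 2 5/2 | 3 } so 11/4
g(BBBRBR) = { 0 1 2 5/2 | 11/4 3 } so 21/8
g(BBBRBRB) = { 0 1 2 5/2 21/8 | 11/4 3 } so 43/16
g(BBBRBRBR) = { 0 1 2 5/2 21/8 | 43/16 11/4 3 } so 85/32
g(BBBRBRBRB) = { 0 1 2 5/2 21/8 85/32 | 43/16 11/4 3 } so 171/64
g(BBBRBRBRBR) = { 0 1 2 5/2 21/8 85/32 | 171/64 43/16 11/4 3 } so 341/128
g(BBBRBRBRBRB) = { 0 1 2 5/2 21/8 85/32 341/128 | 171/64 43/16 11/4 3 } so 683/256
g(BBBRBRBRBRBR) = { 0 1 2 5/2 21/8 85/32 341/128 | 683/256 171/64 43/16 11/4 3 } so 1365/512
g(BBBRBRBRBRBRR) = { 0 1 2 5/2 21/8 85/32 341/128 | 1365/512 683/256 171/64 43/16 11/4 3 } so 2729/1024

2729/1024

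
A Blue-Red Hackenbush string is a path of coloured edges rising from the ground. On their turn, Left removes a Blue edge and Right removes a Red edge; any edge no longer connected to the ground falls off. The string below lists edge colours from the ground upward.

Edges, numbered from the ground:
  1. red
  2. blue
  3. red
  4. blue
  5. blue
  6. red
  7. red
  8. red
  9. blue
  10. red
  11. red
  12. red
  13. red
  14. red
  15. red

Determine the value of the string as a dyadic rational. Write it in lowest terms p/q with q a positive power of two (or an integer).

Build val(s[:k]) for k = 1..15, string s = red blue red blue blue red red red blue red red red red red red.
step 1: add red to get r; options L={ · } R={ 0 } — -1
step 2: add blue to get rb; options L={ -1 } R={ 0 } — -1/2
step 3: add red to get rbr; options L={ -1 } R={ -1/2,0 } — -3/4
step 4: add blue to get rbrb; options L={ -1,-3/4 } R={ -1/2,0 } — -5/8
step 5: add blue to get rbrbb; options L={ -1,-3/4,-5/8 } R={ -1/2,0 } — -9/16
step 6: add red to get rbrbbr; options L={ -1,-3/4,-5/8 } R={ -9/16,-1/2,0 } — -19/32
step 7: add red to get rbrbbrr; options L={ -1,-3/4,-5/8 } R={ -19/32,-9/16,-1/2,0 } — -39/64
step 8: add red to get rbrbbrrr; options L={ -1,-3/4,-5/8 } R={ -39/64,-19/32,-9/16,-1/2,0 } — -79/128
step 9: add blue to get rbrbbrrrb; options L={ -1,-3/4,-5/8,-79/128 } R={ -39/64,-19/32,-9/16,-1/2,0 } — -157/256
step 10: add red to get rbrbbrrrbr; options L={ -1,-3/4,-5/8,-79/128 } R={ -157/256,-39/64,-19/32,-9/16,-1/2,0 } — -315/512
step 11: add red to get rbrbbrrrbrr; options L={ -1,-3/4,-5/8,-79/128 } R={ -315/512,-157/256,-39/64,-19/32,-9/16,-1/2,0 } — -631/1024
step 12: add red to get rbrbbrrrbrrr; options L={ -1,-3/4,-5/8,-79/128 } R={ -631/1024,-315/512,-157/256,-39/64,-19/32,-9/16,-1/2,0 } — -1263/2048
step 13: add red to get rbrbbrrrbrrrr; options L={ -1,-3/4,-5/8,-79/128 } R={ -1263/2048,-631/1024,-315/512,-157/256,-39/64,-19/32,-9/16,-1/2,0 } — -2527/4096
step 14: add red to get rbrbbrrrbrrrrr; options L={ -1,-3/4,-5/8,-79/128 } R={ -2527/4096,-1263/2048,-631/1024,-315/512,-157/256,-39/64,-19/32,-9/16,-1/2,0 } — -5055/8192
step 15: add red to get rbrbbrrrbrrrrrr; options L={ -1,-3/4,-5/8,-79/128 } R={ -5055/8192,-2527/4096,-1263/2048,-631/1024,-315/512,-157/256,-39/64,-19/32,-9/16,-1/2,0 } — -10111/16384

-10111/16384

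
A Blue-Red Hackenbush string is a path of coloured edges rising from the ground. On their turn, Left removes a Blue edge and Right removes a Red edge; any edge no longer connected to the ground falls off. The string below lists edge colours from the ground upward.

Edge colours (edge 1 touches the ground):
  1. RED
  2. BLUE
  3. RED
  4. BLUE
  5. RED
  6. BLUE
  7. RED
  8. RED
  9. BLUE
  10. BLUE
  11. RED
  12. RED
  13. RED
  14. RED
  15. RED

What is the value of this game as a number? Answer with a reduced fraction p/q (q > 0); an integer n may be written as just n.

-11071/16384

edge 1 of 15 (RED): { · | 0 } ⇒ -1
edge 2 of 15 (BLUE): { -1 | 0 } ⇒ -1/2
edge 3 of 15 (RED): { -1 | -1/2; 0 } ⇒ -3/4
edge 4 of 15 (BLUE): { -1; -3/4 | -1/2; 0 } ⇒ -5/8
edge 5 of 15 (RED): { -1; -3/4 | -5/8; -1/2; 0 } ⇒ -11/16
edge 6 of 15 (BLUE): { -1; -3/4; -11/16 | -5/8; -1/2; 0 } ⇒ -21/32
edge 7 of 15 (RED): { -1; -3/4; -11/16 | -21/32; -5/8; -1/2; 0 } ⇒ -43/64
edge 8 of 15 (RED): { -1; -3/4; -11/16 | -43/64; -21/32; -5/8; -1/2; 0 } ⇒ -87/128
edge 9 of 15 (BLUE): { -1; -3/4; -11/16; -87/128 | -43/64; -21/32; -5/8; -1/2; 0 } ⇒ -173/256
edge 10 of 15 (BLUE): { -1; -3/4; -11/16; -87/128; -173/256 | -43/64; -21/32; -5/8; -1/2; 0 } ⇒ -345/512
edge 11 of 15 (RED): { -1; -3/4; -11/16; -87/128; -173/256 | -345/512; -43/64; -21/32; -5/8; -1/2; 0 } ⇒ -691/1024
edge 12 of 15 (RED): { -1; -3/4; -11/16; -87/128; -173/256 | -691/1024; -345/512; -43/64; -21/32; -5/8; -1/2; 0 } ⇒ -1383/2048
edge 13 of 15 (RED): { -1; -3/4; -11/16; -87/128; -173/256 | -1383/2048; -691/1024; -345/512; -43/64; -21/32; -5/8; -1/2; 0 } ⇒ -2767/4096
edge 14 of 15 (RED): { -1; -3/4; -11/16; -87/128; -173/256 | -2767/4096; -1383/2048; -691/1024; -345/512; -43/64; -21/32; -5/8; -1/2; 0 } ⇒ -5535/8192
edge 15 of 15 (RED): { -1; -3/4; -11/16; -87/128; -173/256 | -5535/8192; -2767/4096; -1383/2048; -691/1024; -345/512; -43/64; -21/32; -5/8; -1/2; 0 } ⇒ -11071/16384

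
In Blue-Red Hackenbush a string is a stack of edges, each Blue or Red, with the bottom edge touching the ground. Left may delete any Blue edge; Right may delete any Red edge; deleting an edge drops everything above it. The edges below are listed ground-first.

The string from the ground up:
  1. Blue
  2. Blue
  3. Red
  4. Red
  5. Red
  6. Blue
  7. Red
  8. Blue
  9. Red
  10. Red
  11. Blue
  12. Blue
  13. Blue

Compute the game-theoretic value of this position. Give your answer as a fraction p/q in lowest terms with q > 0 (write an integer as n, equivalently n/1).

step 1: add Blue to get B; options L={ 0 } R={ none } ⇒ 1
step 2: add Blue to get BB; options L={ 0, 1 } R={ none } ⇒ 2
step 3: add Red to get BBR; options L={ 0, 1 } R={ 2 } ⇒ 3/2
step 4: add Red to get BBRR; options L={ 0, 1 } R={ 3/2, 2 } ⇒ 5/4
step 5: add Red to get BBRRR; options L={ 0, 1 } R={ 5/4, 3/2, 2 } ⇒ 9/8
step 6: add Blue to get BBRRRB; options L={ 0, 1, 9/8 } R={ 5/4, 3/2, 2 } ⇒ 19/16
step 7: add Red to get BBRRRBR; options L={ 0, 1, 9/8 } R={ 19/16, 5/4, 3/2, 2 } ⇒ 37/32
step 8: add Blue to get BBRRRBRB; options L={ 0, 1, 9/8, 37/32 } R={ 19/16, 5/4, 3/2, 2 } ⇒ 75/64
step 9: add Red to get BBRRRBRBR; options L={ 0, 1, 9/8, 37/32 } R={ 75/64, 19/16, 5/4, 3/2, 2 } ⇒ 149/128
step 10: add Red to get BBRRRBRBRR; options L={ 0, 1, 9/8, 37/32 } R={ 149/128, 75/64, 19/16, 5/4, 3/2, 2 } ⇒ 297/256
step 11: add Blue to get BBRRRBRBRRB; options L={ 0, 1, 9/8, 37/32, 297/256 } R={ 149/128, 75/64, 19/16, 5/4, 3/2, 2 } ⇒ 595/512
step 12: add Blue to get BBRRRBRBRRBB; options L={ 0, 1, 9/8, 37/32, 297/256, 595/512 } R={ 149/128, 75/64, 19/16, 5/4, 3/2, 2 } ⇒ 1191/1024
step 13: add Blue to get BBRRRBRBRRBBB; options L={ 0, 1, 9/8, 37/32, 297/256, 595/512, 1191/1024 } R={ 149/128, 75/64, 19/16, 5/4, 3/2, 2 } ⇒ 2383/2048

2383/2048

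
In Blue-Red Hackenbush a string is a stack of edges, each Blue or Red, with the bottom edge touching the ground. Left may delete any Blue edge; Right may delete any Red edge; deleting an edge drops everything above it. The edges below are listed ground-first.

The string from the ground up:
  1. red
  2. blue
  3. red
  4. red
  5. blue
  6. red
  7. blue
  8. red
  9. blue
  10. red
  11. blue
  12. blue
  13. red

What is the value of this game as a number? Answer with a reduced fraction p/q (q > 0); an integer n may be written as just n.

-3411/4096

g_1 [r]  L=[none]  R=[0]  => -1
g_2 [rb]  L=[-1]  R=[0]  => -1/2
g_3 [rbr]  L=[-1]  R=[-1/2,0]  => -3/4
g_4 [rbrr]  L=[-1]  R=[-3/4,-1/2,0]  => -7/8
g_5 [rbrrb]  L=[-1,-7/8]  R=[-3/4,-1/2,0]  => -13/16
g_6 [rbrrbr]  L=[-1,-7/8]  R=[-13/16,-3/4,-1/2,0]  => -27/32
g_7 [rbrrbrb]  L=[-1,-7/8,-27/32]  R=[-13/16,-3/4,-1/2,0]  => -53/64
g_8 [rbrrbrbr]  L=[-1,-7/8,-27/32]  R=[-53/64,-13/16,-3/4,-1/2,0]  => -107/128
g_9 [rbrrbrbrb]  L=[-1,-7/8,-27/32,-107/128]  R=[-53/64,-13/16,-3/4,-1/2,0]  => -213/256
g_10 [rbrrbrbrbr]  L=[-1,-7/8,-27/32,-107/128]  R=[-213/256,-53/64,-13/16,-3/4,-1/2,0]  => -427/512
g_11 [rbrrbrbrbrb]  L=[-1,-7/8,-27/32,-107/128,-427/512]  R=[-213/256,-53/64,-13/16,-3/4,-1/2,0]  => -853/1024
g_12 [rbrrbrbrbrbb]  L=[-1,-7/8,-27/32,-107/128,-427/512,-853/1024]  R=[-213/256,-53/64,-13/16,-3/4,-1/2,0]  => -1705/2048
g_13 [rbrrbrbrbrbbr]  L=[-1,-7/8,-27/32,-107/128,-427/512,-853/1024]  R=[-1705/2048,-213/256,-53/64,-13/16,-3/4,-1/2,0]  => -3411/4096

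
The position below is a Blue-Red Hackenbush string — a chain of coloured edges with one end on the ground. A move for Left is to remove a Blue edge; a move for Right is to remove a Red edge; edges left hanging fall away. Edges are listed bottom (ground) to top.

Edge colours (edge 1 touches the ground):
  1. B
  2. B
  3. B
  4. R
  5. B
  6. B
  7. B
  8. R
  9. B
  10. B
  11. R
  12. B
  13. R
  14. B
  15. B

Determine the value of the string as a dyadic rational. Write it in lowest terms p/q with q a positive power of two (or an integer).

Build g(s[:k]) for k = 1..15, string s = B B B R B B B R B B R B R B B.
edge 1 of 15 (B): { 0 |  } -> 1
edge 2 of 15 (B): { 0; 1 |  } -> 2
edge 3 of 15 (B): { 0; 1; 2 |  } -> 3
edge 4 of 15 (R): { 0; 1; 2 | 3 } -> 5/2
edge 5 of 15 (B): { 0; 1; 2; 5/2 | 3 } -> 11/4
edge 6 of 15 (B): { 0; 1; 2; 5/2; 11/4 | 3 } -> 23/8
edge 7 of 15 (B): { 0; 1; 2; 5/2; 11/4; 23/8 | 3 } -> 47/16
edge 8 of 15 (R): { 0; 1; 2; 5/2; 11/4; 23/8 | 47/16; 3 } -> 93/32
edge 9 of 15 (B): { 0; 1; 2; 5/2; 11/4; 23/8; 93/32 | 47/16; 3 } -> 187/64
edge 10 of 15 (B): { 0; 1; 2; 5/2; 11/4; 23/8; 93/32; 187/64 | 47/16; 3 } -> 375/128
edge 11 of 15 (R): { 0; 1; 2; 5/2; 11/4; 23/8; 93/32; 187/64 | 375/128; 47/16; 3 } -> 749/256
edge 12 of 15 (B): { 0; 1; 2; 5/2; 11/4; 23/8; 93/32; 187/64; 749/256 | 375/128; 47/16; 3 } -> 1499/512
edge 13 of 15 (R): { 0; 1; 2; 5/2; 11/4; 23/8; 93/32; 187/64; 749/256 | 1499/512; 375/128; 47/16; 3 } -> 2997/1024
edge 14 of 15 (B): { 0; 1; 2; 5/2; 11/4; 23/8; 93/32; 187/64; 749/256; 2997/1024 | 1499/512; 375/128; 47/16; 3 } -> 5995/2048
edge 15 of 15 (B): { 0; 1; 2; 5/2; 11/4; 23/8; 93/32; 187/64; 749/256; 2997/1024; 5995/2048 | 1499/512; 375/128; 47/16; 3 } -> 11991/4096

11991/4096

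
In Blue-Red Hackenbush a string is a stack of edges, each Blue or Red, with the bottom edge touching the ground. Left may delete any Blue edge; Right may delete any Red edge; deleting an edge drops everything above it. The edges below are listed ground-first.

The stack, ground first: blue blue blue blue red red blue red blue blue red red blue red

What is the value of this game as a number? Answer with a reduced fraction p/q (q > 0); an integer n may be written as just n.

3429/1024

Prefix values for blue blue blue blue red red blue red blue blue red red blue red via {L|R} + simplicity:
1 of 14 · b · max L 0 · min R +∞ => 1
2 of 14 · bb · max L 1 · min R +∞ => 2
3 of 14 · bbb · max L 2 · min R +∞ => 3
4 of 14 · bbbb · max L 3 · min R +∞ => 4
5 of 14 · bbbbr · max L 3 · min R 4 => 7/2
6 of 14 · bbbbrr · max L 3 · min R 7/2 => 13/4
7 of 14 · bbbbrrb · max L 13/4 · min R 7/2 => 27/8
8 of 14 · bbbbrrbr · max L 13/4 · min R 27/8 => 53/16
9 of 14 · bbbbrrbrb · max L 53/16 · min R 27/8 => 107/32
10 of 14 · bbbbrrbrbb · max L 107/32 · min R 27/8 => 215/64
11 of 14 · bbbbrrbrbbr · max L 107/32 · min R 215/64 => 429/128
12 of 14 · bbbbrrbrbbrr · max L 107/32 · min R 429/128 => 857/256
13 of 14 · bbbbrrbrbbrrb · max L 857/256 · min R 429/128 => 1715/512
14 of 14 · bbbbrrbrbbrrbr · max L 857/256 · min R 1715/512 => 3429/1024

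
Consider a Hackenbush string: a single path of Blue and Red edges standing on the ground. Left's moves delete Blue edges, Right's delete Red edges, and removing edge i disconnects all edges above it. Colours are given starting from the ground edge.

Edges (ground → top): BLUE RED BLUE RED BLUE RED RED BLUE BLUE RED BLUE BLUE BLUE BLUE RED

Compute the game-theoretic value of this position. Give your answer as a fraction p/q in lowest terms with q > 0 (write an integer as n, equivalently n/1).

edge 1 of 15 (BLUE): { 0 | none } so 1
edge 2 of 15 (RED): { 0 | 1 } so 1/2
edge 3 of 15 (BLUE): { 0; 1/2 | 1 } so 3/4
edge 4 of 15 (RED): { 0; 1/2 | 3/4; 1 } so 5/8
edge 5 of 15 (BLUE): { 0; 1/2; 5/8 | 3/4; 1 } so 11/16
edge 6 of 15 (RED): { 0; 1/2; 5/8 | 11/16; 3/4; 1 } so 21/32
edge 7 of 15 (RED): { 0; 1/2; 5/8 | 21/32; 11/16; 3/4; 1 } so 41/64
edge 8 of 15 (BLUE): { 0; 1/2; 5/8; 41/64 | 21/32; 11/16; 3/4; 1 } so 83/128
edge 9 of 15 (BLUE): { 0; 1/2; 5/8; 41/64; 83/128 | 21/32; 11/16; 3/4; 1 } so 167/256
edge 10 of 15 (RED): { 0; 1/2; 5/8; 41/64; 83/128 | 167/256; 21/32; 11/16; 3/4; 1 } so 333/512
edge 11 of 15 (BLUE): { 0; 1/2; 5/8; 41/64; 83/128; 333/512 | 167/256; 21/32; 11/16; 3/4; 1 } so 667/1024
edge 12 of 15 (BLUE): { 0; 1/2; 5/8; 41/64; 83/128; 333/512; 667/1024 | 167/256; 21/32; 11/16; 3/4; 1 } so 1335/2048
edge 13 of 15 (BLUE): { 0; 1/2; 5/8; 41/64; 83/128; 333/512; 667/1024; 1335/2048 | 167/256; 21/32; 11/16; 3/4; 1 } so 2671/4096
edge 14 of 15 (BLUE): { 0; 1/2; 5/8; 41/64; 83/128; 333/512; 667/1024; 1335/2048; 2671/4096 | 167/256; 21/32; 11/16; 3/4; 1 } so 5343/8192
edge 15 of 15 (RED): { 0; 1/2; 5/8; 41/64; 83/128; 333/512; 667/1024; 1335/2048; 2671/4096 | 5343/8192; 167/256; 21/32; 11/16; 3/4; 1 } so 10685/16384

10685/16384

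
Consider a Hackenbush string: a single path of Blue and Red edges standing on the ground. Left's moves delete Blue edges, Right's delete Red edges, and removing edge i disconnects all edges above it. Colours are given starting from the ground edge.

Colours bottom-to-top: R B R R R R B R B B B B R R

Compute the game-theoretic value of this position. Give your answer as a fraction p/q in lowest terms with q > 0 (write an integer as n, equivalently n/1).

-7815/8192

step 1: add R to get R; options L={ — } R={ 0 } => -1
step 2: add B to get RB; options L={ -1 } R={ 0 } => -1/2
step 3: add R to get RBR; options L={ -1 } R={ -1/2, 0 } => -3/4
step 4: add R to get RBRR; options L={ -1 } R={ -3/4, -1/2, 0 } => -7/8
step 5: add R to get RBRRR; options L={ -1 } R={ -7/8, -3/4, -1/2, 0 } => -15/16
step 6: add R to get RBRRRR; options L={ -1 } R={ -15/16, -7/8, -3/4, -1/2, 0 } => -31/32
step 7: add B to get RBRRRRB; options L={ -1, -31/32 } R={ -15/16, -7/8, -3/4, -1/2, 0 } => -61/64
step 8: add R to get RBRRRRBR; options L={ -1, -31/32 } R={ -61/64, -15/16, -7/8, -3/4, -1/2, 0 } => -123/128
step 9: add B to get RBRRRRBRB; options L={ -1, -31/32, -123/128 } R={ -61/64, -15/16, -7/8, -3/4, -1/2, 0 } => -245/256
step 10: add B to get RBRRRRBRBB; options L={ -1, -31/32, -123/128, -245/256 } R={ -61/64, -15/16, -7/8, -3/4, -1/2, 0 } => -489/512
step 11: add B to get RBRRRRBRBBB; options L={ -1, -31/32, -123/128, -245/256, -489/512 } R={ -61/64, -15/16, -7/8, -3/4, -1/2, 0 } => -977/1024
step 12: add B to get RBRRRRBRBBBB; options L={ -1, -31/32, -123/128, -245/256, -489/512, -977/1024 } R={ -61/64, -15/16, -7/8, -3/4, -1/2, 0 } => -1953/2048
step 13: add R to get RBRRRRBRBBBBR; options L={ -1, -31/32, -123/128, -245/256, -489/512, -977/1024 } R={ -1953/2048, -61/64, -15/16, -7/8, -3/4, -1/2, 0 } => -3907/4096
step 14: add R to get RBRRRRBRBBBBRR; options L={ -1, -31/32, -123/128, -245/256, -489/512, -977/1024 } R={ -3907/4096, -1953/2048, -61/64, -15/16, -7/8, -3/4, -1/2, 0 } => -7815/8192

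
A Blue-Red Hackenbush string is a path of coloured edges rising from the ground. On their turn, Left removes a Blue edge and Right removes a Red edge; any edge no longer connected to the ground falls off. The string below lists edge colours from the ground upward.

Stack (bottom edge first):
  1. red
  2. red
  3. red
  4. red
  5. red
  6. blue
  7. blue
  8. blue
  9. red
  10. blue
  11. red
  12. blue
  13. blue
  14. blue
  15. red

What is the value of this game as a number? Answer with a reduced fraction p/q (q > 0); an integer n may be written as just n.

-4259/1024

Prefix values for red red red red red blue blue blue red blue red blue blue blue red via {L|R} + simplicity:
step 1: add red to get r; options L={ · } R={ 0 } = -1
step 2: add red to get rr; options L={ · } R={ -1, 0 } = -2
step 3: add red to get rrr; options L={ · } R={ -2, -1, 0 } = -3
step 4: add red to get rrrr; options L={ · } R={ -3, -2, -1, 0 } = -4
step 5: add red to get rrrrr; options L={ · } R={ -4, -3, -2, -1, 0 } = -5
step 6: add blue to get rrrrrb; options L={ -5 } R={ -4, -3, -2, -1, 0 } = -9/2
step 7: add blue to get rrrrrbb; options L={ -5, -9/2 } R={ -4, -3, -2, -1, 0 } = -17/4
step 8: add blue to get rrrrrbbb; options L={ -5, -9/2, -17/4 } R={ -4, -3, -2, -1, 0 } = -33/8
step 9: add red to get rrrrrbbbr; options L={ -5, -9/2, -17/4 } R={ -33/8, -4, -3, -2, -1, 0 } = -67/16
step 10: add blue to get rrrrrbbbrb; options L={ -5, -9/2, -17/4, -67/16 } R={ -33/8, -4, -3, -2, -1, 0 } = -133/32
step 11: add red to get rrrrrbbbrbr; options L={ -5, -9/2, -17/4, -67/16 } R={ -133/32, -33/8, -4, -3, -2, -1, 0 } = -267/64
step 12: add blue to get rrrrrbbbrbrb; options L={ -5, -9/2, -17/4, -67/16, -267/64 } R={ -133/32, -33/8, -4, -3, -2, -1, 0 } = -533/128
step 13: add blue to get rrrrrbbbrbrbb; options L={ -5, -9/2, -17/4, -67/16, -267/64, -533/128 } R={ -133/32, -33/8, -4, -3, -2, -1, 0 } = -1065/256
step 14: add blue to get rrrrrbbbrbrbbb; options L={ -5, -9/2, -17/4, -67/16, -267/64, -533/128, -1065/256 } R={ -133/32, -33/8, -4, -3, -2, -1, 0 } = -2129/512
step 15: add red to get rrrrrbbbrbrbbbr; options L={ -5, -9/2, -17/4, -67/16, -267/64, -533/128, -1065/256 } R={ -2129/512, -133/32, -33/8, -4, -3, -2, -1, 0 } = -4259/1024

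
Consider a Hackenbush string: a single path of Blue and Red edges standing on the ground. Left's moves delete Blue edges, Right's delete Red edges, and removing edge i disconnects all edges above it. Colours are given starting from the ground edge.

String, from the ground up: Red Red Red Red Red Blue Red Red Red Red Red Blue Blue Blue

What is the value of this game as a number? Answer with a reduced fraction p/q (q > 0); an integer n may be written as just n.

R: Left {  }, Right { 0 } → simplest -1
RR: Left {  }, Right { -1,0 } → simplest -2
RRR: Left {  }, Right { -2,-1,0 } → simplest -3
RRRR: Left {  }, Right { -3,-2,-1,0 } → simplest -4
RRRRR: Left {  }, Right { -4,-3,-2,-1,0 } → simplest -5
RRRRRB: Left { -5 }, Right { -4,-3,-2,-1,0 } → simplest -9/2
RRRRRBR: Left { -5 }, Right { -9/2,-4,-3,-2,-1,0 } → simplest -19/4
RRRRRBRR: Left { -5 }, Right { -19/4,-9/2,-4,-3,-2,-1,0 } → simplest -39/8
RRRRRBRRR: Left { -5 }, Right { -39/8,-19/4,-9/2,-4,-3,-2,-1,0 } → simplest -79/16
RRRRRBRRRR: Left { -5 }, Right { -79/16,-39/8,-19/4,-9/2,-4,-3,-2,-1,0 } → simplest -159/32
RRRRRBRRRRR: Left { -5 }, Right { -159/32,-79/16,-39/8,-19/4,-9/2,-4,-3,-2,-1,0 } → simplest -319/64
RRRRRBRRRRRB: Left { -5,-319/64 }, Right { -159/32,-79/16,-39/8,-19/4,-9/2,-4,-3,-2,-1,0 } → simplest -637/128
RRRRRBRRRRRBB: Left { -5,-319/64,-637/128 }, Right { -159/32,-79/16,-39/8,-19/4,-9/2,-4,-3,-2,-1,0 } → simplest -1273/256
RRRRRBRRRRRBBB: Left { -5,-319/64,-637/128,-1273/256 }, Right { -159/32,-79/16,-39/8,-19/4,-9/2,-4,-3,-2,-1,0 } → simplest -2545/512

-2545/512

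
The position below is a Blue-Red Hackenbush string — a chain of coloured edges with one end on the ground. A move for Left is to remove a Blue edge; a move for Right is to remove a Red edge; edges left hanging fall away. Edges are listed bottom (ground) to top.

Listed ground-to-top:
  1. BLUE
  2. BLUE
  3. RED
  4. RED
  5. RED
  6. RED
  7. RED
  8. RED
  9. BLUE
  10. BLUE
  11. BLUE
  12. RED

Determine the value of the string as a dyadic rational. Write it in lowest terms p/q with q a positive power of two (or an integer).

1053/1024

step 1: add BLUE to get B; options L={ 0 } R={ (no moves) } => 1
step 2: add BLUE to get BB; options L={ 0; 1 } R={ (no moves) } => 2
step 3: add RED to get BBR; options L={ 0; 1 } R={ 2 } => 3/2
step 4: add RED to get BBRR; options L={ 0; 1 } R={ 3/2; 2 } => 5/4
step 5: add RED to get BBRRR; options L={ 0; 1 } R={ 5/4; 3/2; 2 } => 9/8
step 6: add RED to get BBRRRR; options L={ 0; 1 } R={ 9/8; 5/4; 3/2; 2 } => 17/16
step 7: add RED to get BBRRRRR; options L={ 0; 1 } R={ 17/16; 9/8; 5/4; 3/2; 2 } => 33/32
step 8: add RED to get BBRRRRRR; options L={ 0; 1 } R={ 33/32; 17/16; 9/8; 5/4; 3/2; 2 } => 65/64
step 9: add BLUE to get BBRRRRRRB; options L={ 0; 1; 65/64 } R={ 33/32; 17/16; 9/8; 5/4; 3/2; 2 } => 131/128
step 10: add BLUE to get BBRRRRRRBB; options L={ 0; 1; 65/64; 131/128 } R={ 33/32; 17/16; 9/8; 5/4; 3/2; 2 } => 263/256
step 11: add BLUE to get BBRRRRRRBBB; options L={ 0; 1; 65/64; 131/128; 263/256 } R={ 33/32; 17/16; 9/8; 5/4; 3/2; 2 } => 527/512
step 12: add RED to get BBRRRRRRBBBR; options L={ 0; 1; 65/64; 131/128; 263/256 } R={ 527/512; 33/32; 17/16; 9/8; 5/4; 3/2; 2 } => 1053/1024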